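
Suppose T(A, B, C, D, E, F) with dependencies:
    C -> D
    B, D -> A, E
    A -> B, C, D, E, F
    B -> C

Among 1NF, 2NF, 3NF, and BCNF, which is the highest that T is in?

Candidate keys: {A}, {B}. Prime attributes: {A, B}.
C -> D: {C}⁺ = {C, D}, which is not all of the attributes, so the left side is not a superkey — BCNF is violated.
Because {D} is non-prime and the left side of C -> D is not a superkey, the relation is not in 3NF.
With only single-attribute keys there can be no partial dependency, so 2NF holds.

2NF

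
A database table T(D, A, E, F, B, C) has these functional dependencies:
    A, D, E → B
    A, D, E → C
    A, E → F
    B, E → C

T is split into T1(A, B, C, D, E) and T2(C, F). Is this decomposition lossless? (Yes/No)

No

Common attributes: {C}; their closure is {C}.
T1 ⊄ {C} and T2 ⊄ {C}, so the split is lossy.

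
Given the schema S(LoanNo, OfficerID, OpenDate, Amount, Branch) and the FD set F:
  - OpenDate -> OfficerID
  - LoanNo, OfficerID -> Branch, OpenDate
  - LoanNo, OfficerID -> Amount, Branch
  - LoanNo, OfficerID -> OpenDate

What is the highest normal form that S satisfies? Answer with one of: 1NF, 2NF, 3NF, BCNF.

3NF

Candidate keys: {LoanNo, OfficerID}, {LoanNo, OpenDate}. Prime attributes: {LoanNo, OfficerID, OpenDate}.
OpenDate -> OfficerID: {OpenDate}⁺ = {OfficerID, OpenDate}, which is not all of the attributes, so the left side is not a superkey — BCNF is violated.
Its right-hand attributes {OfficerID} are all prime, as are those of every other non-superkey FD — the relation is in 3NF.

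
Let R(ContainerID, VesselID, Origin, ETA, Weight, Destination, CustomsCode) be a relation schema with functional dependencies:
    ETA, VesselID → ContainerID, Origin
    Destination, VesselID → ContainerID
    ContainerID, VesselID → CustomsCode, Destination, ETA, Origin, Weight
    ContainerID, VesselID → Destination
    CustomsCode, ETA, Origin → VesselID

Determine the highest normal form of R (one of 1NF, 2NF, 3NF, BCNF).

Candidate keys: {ContainerID, VesselID}, {CustomsCode, ETA, Origin}, {Destination, VesselID}, {ETA, VesselID}. Prime attributes: {ContainerID, CustomsCode, Destination, ETA, Origin, VesselID}.
Each dependency's left side is a superkey — BCNF holds.

BCNF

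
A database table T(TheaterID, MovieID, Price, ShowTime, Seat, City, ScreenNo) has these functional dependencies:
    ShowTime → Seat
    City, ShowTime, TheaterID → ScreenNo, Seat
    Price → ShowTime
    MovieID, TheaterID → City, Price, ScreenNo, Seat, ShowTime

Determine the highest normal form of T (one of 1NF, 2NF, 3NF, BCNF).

2NF

Candidate key: {MovieID, TheaterID}. Prime attributes: {MovieID, TheaterID}.
ShowTime → Seat breaks BCNF: {ShowTime}⁺ = {Seat, ShowTime}, so {ShowTime} is not a superkey.
ShowTime → Seat determines the non-prime attribute {Seat} from a non-superkey — 3NF is violated.
No proper subset of a key has a non-prime attribute in its closure, so there is no partial dependency; 2NF holds.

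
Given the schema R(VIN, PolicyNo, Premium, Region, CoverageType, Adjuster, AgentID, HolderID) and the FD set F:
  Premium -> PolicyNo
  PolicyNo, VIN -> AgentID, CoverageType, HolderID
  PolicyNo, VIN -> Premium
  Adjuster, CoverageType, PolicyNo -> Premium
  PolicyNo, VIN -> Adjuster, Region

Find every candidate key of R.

{PolicyNo, VIN}, {Premium, VIN}

No FD produces {VIN}, so it must be in every candidate key.
{PolicyNo, VIN} is a candidate key since {PolicyNo, VIN}⁺ = {Adjuster, AgentID, CoverageType, HolderID, PolicyNo, Premium, Region, VIN} covers every attribute.
{Premium, VIN} is a candidate key since {Premium, VIN}⁺ = {Adjuster, AgentID, CoverageType, HolderID, PolicyNo, Premium, Region, VIN} covers every attribute.
No proper subset of any of these is a key, and no other minimal superkey exists.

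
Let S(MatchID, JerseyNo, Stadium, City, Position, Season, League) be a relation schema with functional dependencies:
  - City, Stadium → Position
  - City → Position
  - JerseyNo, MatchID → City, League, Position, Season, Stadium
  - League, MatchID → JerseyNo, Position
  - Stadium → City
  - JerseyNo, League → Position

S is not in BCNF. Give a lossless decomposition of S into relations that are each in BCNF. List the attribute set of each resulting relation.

{City, Position}; {City, Stadium}; {JerseyNo, League, MatchID, Season, Stadium}

Candidate keys of the original relation: {JerseyNo, MatchID}, {League, MatchID}.
Within {City, JerseyNo, League, MatchID, Position, Season, Stadium}: {City, Stadium}⁺ ∩ {City, JerseyNo, League, MatchID, Position, Season, Stadium} = {City, Position, Stadium}, not the whole set, so City, Stadium → Position violates BCNF; decompose into {City, Position, Stadium} and {City, JerseyNo, League, MatchID, Season, Stadium}.
Within {City, Position, Stadium}: {City}⁺ ∩ {City, Position, Stadium} = {City, Position}, not the whole set, so City → Position violates BCNF; decompose into {City, Position} and {City, Stadium}.
{City, Position}: every determinant is a superkey — BCNF.
{City, Stadium}: every determinant is a superkey — BCNF.
Within {City, JerseyNo, League, MatchID, Season, Stadium}: {Stadium}⁺ ∩ {City, JerseyNo, League, MatchID, Season, Stadium} = {City, Stadium}, not the whole set, so Stadium → City violates BCNF; decompose into {City, Stadium} and {JerseyNo, League, MatchID, Season, Stadium}.
{City, Stadium}: every determinant is a superkey — BCNF.
{JerseyNo, League, MatchID, Season, Stadium}: every determinant is a superkey — BCNF.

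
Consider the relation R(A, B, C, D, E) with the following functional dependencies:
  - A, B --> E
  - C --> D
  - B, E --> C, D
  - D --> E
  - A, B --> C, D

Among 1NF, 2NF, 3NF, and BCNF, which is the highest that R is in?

Candidate key: {A, B}. Prime attributes: {A, B}.
C --> D: {C}⁺ = {C, D, E}, which is not all of the attributes, so the left side is not a superkey — BCNF is violated.
Because {D} is non-prime and the left side of C --> D is not a superkey, the relation is not in 3NF.
Checking every proper subset of each key, none determines a non-prime attribute — 2NF is satisfied.

2NF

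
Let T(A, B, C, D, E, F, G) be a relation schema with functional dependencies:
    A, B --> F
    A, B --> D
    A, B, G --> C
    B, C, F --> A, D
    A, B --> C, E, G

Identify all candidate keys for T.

Attributes never on any right-hand side: {B} — every candidate key must contain it.
{A, B}⁺ = {A, B, C, D, E, F, G} — all of the relation — so {A, B} is a candidate key.
{B, C, F}⁺ = {A, B, C, D, E, F, G} — all of the relation — so {B, C, F} is a candidate key.
These are minimal and exhaustive — every other superkey contains one of them.

{A, B}, {B, C, F}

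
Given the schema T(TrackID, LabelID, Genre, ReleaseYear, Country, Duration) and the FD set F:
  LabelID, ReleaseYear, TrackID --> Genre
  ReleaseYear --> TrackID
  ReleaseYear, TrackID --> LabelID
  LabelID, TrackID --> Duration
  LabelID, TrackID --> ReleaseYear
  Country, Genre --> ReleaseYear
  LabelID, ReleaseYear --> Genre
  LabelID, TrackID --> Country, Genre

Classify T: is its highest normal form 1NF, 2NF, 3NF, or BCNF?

Candidate keys: {Country, Genre}, {LabelID, TrackID}, {ReleaseYear}. Prime attributes: {Country, Genre, LabelID, ReleaseYear, TrackID}.
Each dependency's left side is a superkey — BCNF holds.

BCNF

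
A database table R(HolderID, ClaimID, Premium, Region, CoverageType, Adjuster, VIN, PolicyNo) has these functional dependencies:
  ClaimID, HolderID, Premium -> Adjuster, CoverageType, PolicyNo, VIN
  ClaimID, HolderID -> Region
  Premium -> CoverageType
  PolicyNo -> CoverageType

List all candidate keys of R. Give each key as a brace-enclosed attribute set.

{ClaimID, HolderID, Premium}

Attributes never on any right-hand side: {ClaimID, HolderID, Premium} — every candidate key must contain all of them.
{ClaimID, HolderID, Premium}⁺ = {Adjuster, ClaimID, CoverageType, HolderID, PolicyNo, Premium, Region, VIN} — all of the relation — so {ClaimID, HolderID, Premium} is a candidate key.
No smaller or unrelated set reaches every attribute, so there are no other keys.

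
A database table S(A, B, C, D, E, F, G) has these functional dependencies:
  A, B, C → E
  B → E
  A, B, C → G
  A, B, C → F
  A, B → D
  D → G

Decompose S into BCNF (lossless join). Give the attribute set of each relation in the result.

Candidate key of the original relation: {A, B, C}.
In {A, B, C, D, E, F, G}, {B} is not a superkey ({B}⁺ restricted to this set is {B, E}), so split on B → E into {B, E} and {A, B, C, D, F, G}.
{B, E}: every determinant is a superkey — BCNF.
In {A, B, C, D, F, G}, {A, B} is not a superkey ({A, B}⁺ restricted to this set is {A, B, D, G}), so split on A, B → D, G into {A, B, D, G} and {A, B, C, F}.
In {A, B, D, G}, {D} is not a superkey ({D}⁺ restricted to this set is {D, G}), so split on D → G into {D, G} and {A, B, D}.
{D, G}: every determinant is a superkey — BCNF.
{A, B, D}: every determinant is a superkey — BCNF.
{A, B, C, F}: every determinant is a superkey — BCNF.

{A, B, C, F}; {A, B, D}; {B, E}; {D, G}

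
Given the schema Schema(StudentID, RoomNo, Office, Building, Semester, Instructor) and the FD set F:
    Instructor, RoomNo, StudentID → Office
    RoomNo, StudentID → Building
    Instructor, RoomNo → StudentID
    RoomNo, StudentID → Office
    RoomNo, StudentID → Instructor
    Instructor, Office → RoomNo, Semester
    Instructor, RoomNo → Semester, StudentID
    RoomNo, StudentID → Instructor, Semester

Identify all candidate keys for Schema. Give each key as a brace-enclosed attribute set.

{Instructor, Office} is a candidate key since {Instructor, Office}⁺ = {Building, Instructor, Office, RoomNo, Semester, StudentID} covers every attribute.
{Instructor, RoomNo} is a candidate key since {Instructor, RoomNo}⁺ = {Building, Instructor, Office, RoomNo, Semester, StudentID} covers every attribute.
{RoomNo, StudentID} is a candidate key since {RoomNo, StudentID}⁺ = {Building, Instructor, Office, RoomNo, Semester, StudentID} covers every attribute.
Any other superkey properly contains one of these, so there are no further candidate keys.

{Instructor, Office}, {Instructor, RoomNo}, {RoomNo, StudentID}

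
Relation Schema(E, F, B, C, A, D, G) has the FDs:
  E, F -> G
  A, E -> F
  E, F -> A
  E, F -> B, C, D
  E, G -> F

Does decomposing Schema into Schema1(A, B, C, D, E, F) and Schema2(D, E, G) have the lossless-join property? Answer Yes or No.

The shared attributes are {D, E} and {D, E}⁺ = {D, E}.
The closure covers neither Schema1 nor Schema2 entirely; the join is not lossless.

No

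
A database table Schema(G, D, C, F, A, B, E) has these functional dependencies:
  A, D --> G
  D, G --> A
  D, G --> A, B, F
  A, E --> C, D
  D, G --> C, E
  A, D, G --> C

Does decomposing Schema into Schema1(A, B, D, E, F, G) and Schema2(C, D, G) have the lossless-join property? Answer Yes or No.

Common attributes: {D, G}; their closure is {A, B, C, D, E, F, G}.
Schema1 is contained in that closure, so Schema1 ∩ Schema2 --> Schema1 holds and the join is lossless.

Yes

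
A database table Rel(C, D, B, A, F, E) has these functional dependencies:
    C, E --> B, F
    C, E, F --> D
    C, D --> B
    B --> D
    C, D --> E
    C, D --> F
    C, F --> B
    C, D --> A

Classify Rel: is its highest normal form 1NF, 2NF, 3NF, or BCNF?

Candidate keys: {B, C}, {C, D}, {C, E}, {C, F}. Prime attributes: {B, C, D, E, F}.
B --> D: {B}⁺ = {B, D}, which is not all of the attributes, so the left side is not a superkey — BCNF is violated.
But every attribute on its right side ({D}) is prime, and the same holds for every other non-superkey FD, so 3NF still holds.

3NF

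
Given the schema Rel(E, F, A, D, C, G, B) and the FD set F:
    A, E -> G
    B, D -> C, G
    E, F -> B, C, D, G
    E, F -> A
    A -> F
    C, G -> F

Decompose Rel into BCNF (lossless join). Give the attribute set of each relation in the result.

Candidate keys of the original relation: {A, E}, {B, D, E}, {C, E, G}, {E, F}.
{A, B, C, D, E, F, G}: {B, D} determines {B, C, D, F, G} here but is not a superkey — split on B, D -> C, F, G, giving {B, C, D, F, G} and {A, B, D, E}.
{B, C, D, F, G}: {C, G} determines {C, F, G} here but is not a superkey — split on C, G -> F, giving {C, F, G} and {B, C, D, G}.
{C, F, G} has no BCNF violation.
{B, C, D, G} has no BCNF violation.
{A, B, D, E} has no BCNF violation.

{A, B, D, E}; {B, C, D, G}; {C, F, G}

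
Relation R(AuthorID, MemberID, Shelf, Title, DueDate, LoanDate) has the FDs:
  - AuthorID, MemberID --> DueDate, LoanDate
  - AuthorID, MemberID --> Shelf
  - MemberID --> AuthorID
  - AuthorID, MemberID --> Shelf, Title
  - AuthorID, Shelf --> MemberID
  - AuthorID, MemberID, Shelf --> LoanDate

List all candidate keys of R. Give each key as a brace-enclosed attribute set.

{MemberID} is a candidate key since {MemberID}⁺ = {AuthorID, DueDate, LoanDate, MemberID, Shelf, Title} covers every attribute.
{AuthorID, Shelf} is a candidate key since {AuthorID, Shelf}⁺ = {AuthorID, DueDate, LoanDate, MemberID, Shelf, Title} covers every attribute.
No proper subset of any of these is a key, and no other minimal superkey exists.

{AuthorID, Shelf}, {MemberID}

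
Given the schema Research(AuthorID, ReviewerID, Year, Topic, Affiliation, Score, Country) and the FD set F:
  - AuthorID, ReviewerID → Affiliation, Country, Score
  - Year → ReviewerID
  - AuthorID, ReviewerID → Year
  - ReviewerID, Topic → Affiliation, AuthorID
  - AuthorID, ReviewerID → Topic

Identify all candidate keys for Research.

Closure of {AuthorID, ReviewerID} is {Affiliation, AuthorID, Country, ReviewerID, Score, Topic, Year}, the whole schema; {AuthorID, ReviewerID} is a candidate key.
Closure of {AuthorID, Year} is {Affiliation, AuthorID, Country, ReviewerID, Score, Topic, Year}, the whole schema; {AuthorID, Year} is a candidate key.
Closure of {ReviewerID, Topic} is {Affiliation, AuthorID, Country, ReviewerID, Score, Topic, Year}, the whole schema; {ReviewerID, Topic} is a candidate key.
Closure of {Topic, Year} is {Affiliation, AuthorID, Country, ReviewerID, Score, Topic, Year}, the whole schema; {Topic, Year} is a candidate key.
No proper subset of any of these is a key, and no other minimal superkey exists.

{AuthorID, ReviewerID}, {AuthorID, Year}, {ReviewerID, Topic}, {Topic, Year}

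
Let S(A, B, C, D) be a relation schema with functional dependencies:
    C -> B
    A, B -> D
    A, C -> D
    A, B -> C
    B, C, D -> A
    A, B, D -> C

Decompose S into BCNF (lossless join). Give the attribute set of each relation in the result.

Candidate keys of the original relation: {A, B}, {A, C}, {C, D}.
Within {A, B, C, D}: {C}⁺ ∩ {A, B, C, D} = {B, C}, not the whole set, so C -> B violates BCNF; decompose into {B, C} and {A, C, D}.
{B, C} has no BCNF violation.
{A, C, D} has no BCNF violation.

{A, C, D}; {B, C}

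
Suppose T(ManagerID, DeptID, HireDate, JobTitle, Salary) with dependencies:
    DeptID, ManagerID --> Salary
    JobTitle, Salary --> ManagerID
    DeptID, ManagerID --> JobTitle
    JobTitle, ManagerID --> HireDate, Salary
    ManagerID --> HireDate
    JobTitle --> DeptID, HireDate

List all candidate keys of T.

{DeptID, ManagerID}⁺ = {DeptID, HireDate, JobTitle, ManagerID, Salary} — all of the relation — so {DeptID, ManagerID} is a candidate key.
{JobTitle, ManagerID}⁺ = {DeptID, HireDate, JobTitle, ManagerID, Salary} — all of the relation — so {JobTitle, ManagerID} is a candidate key.
{JobTitle, Salary}⁺ = {DeptID, HireDate, JobTitle, ManagerID, Salary} — all of the relation — so {JobTitle, Salary} is a candidate key.
No proper subset of any of these is a key, and no other minimal superkey exists.

{DeptID, ManagerID}, {JobTitle, ManagerID}, {JobTitle, Salary}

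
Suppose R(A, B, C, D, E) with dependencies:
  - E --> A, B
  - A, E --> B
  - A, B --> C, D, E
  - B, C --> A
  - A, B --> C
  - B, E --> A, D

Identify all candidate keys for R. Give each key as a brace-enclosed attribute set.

Closure of {E} is {A, B, C, D, E}, the whole schema; {E} is a candidate key.
Closure of {A, B} is {A, B, C, D, E}, the whole schema; {A, B} is a candidate key.
Closure of {B, C} is {A, B, C, D, E}, the whole schema; {B, C} is a candidate key.
Any other superkey properly contains one of these, so there are no further candidate keys.

{A, B}, {B, C}, {E}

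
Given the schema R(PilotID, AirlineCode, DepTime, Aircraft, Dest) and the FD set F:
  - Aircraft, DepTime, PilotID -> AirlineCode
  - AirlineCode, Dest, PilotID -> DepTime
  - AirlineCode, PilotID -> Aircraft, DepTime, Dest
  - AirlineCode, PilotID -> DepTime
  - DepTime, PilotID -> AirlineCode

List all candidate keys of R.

Attributes never on any right-hand side: {PilotID} — every candidate key must contain it.
{AirlineCode, PilotID}⁺ = {Aircraft, AirlineCode, DepTime, Dest, PilotID} — all of the relation — so {AirlineCode, PilotID} is a candidate key.
{DepTime, PilotID}⁺ = {Aircraft, AirlineCode, DepTime, Dest, PilotID} — all of the relation — so {DepTime, PilotID} is a candidate key.
No proper subset of any of these is a key, and no other minimal superkey exists.

{AirlineCode, PilotID}, {DepTime, PilotID}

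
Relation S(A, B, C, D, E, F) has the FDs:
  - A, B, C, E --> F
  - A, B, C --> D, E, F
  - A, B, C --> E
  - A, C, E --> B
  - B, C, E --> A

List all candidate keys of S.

{C} never appears on the right of any FD, so every key must include it.
{A, B, C}⁺ = {A, B, C, D, E, F}, which is every attribute, so {A, B, C} is a candidate key.
{A, C, E}⁺ = {A, B, C, D, E, F}, which is every attribute, so {A, C, E} is a candidate key.
{B, C, E}⁺ = {A, B, C, D, E, F}, which is every attribute, so {B, C, E} is a candidate key.
Any other superkey properly contains one of these, so there are no further candidate keys.

{A, B, C}, {A, C, E}, {B, C, E}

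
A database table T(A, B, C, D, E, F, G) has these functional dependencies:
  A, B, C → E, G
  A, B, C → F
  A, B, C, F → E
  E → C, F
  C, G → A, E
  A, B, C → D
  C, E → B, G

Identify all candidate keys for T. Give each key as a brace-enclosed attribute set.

{E}⁺ = {A, B, C, D, E, F, G}, which is every attribute, so {E} is a candidate key.
{C, G}⁺ = {A, B, C, D, E, F, G}, which is every attribute, so {C, G} is a candidate key.
{A, B, C}⁺ = {A, B, C, D, E, F, G}, which is every attribute, so {A, B, C} is a candidate key.
These are minimal and exhaustive — every other superkey contains one of them.

{A, B, C}, {C, G}, {E}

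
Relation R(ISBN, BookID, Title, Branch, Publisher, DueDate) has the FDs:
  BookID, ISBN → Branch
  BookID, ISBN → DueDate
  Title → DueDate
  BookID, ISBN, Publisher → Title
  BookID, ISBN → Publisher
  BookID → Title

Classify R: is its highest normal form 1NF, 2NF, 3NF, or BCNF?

1NF

Candidate key: {BookID, ISBN}. Prime attributes: {BookID, ISBN}.
For Title → DueDate we have {Title}⁺ = {DueDate, Title}; {Title} is not a superkey, so BCNF fails.
Title → DueDate determines the non-prime attribute {DueDate} from a non-superkey — 3NF is violated.
Since {BookID} ⊂ {BookID, ISBN} and {BookID}⁺ ⊇ {DueDate, Title} with {DueDate, Title} non-prime, there is a partial dependency; 2NF fails.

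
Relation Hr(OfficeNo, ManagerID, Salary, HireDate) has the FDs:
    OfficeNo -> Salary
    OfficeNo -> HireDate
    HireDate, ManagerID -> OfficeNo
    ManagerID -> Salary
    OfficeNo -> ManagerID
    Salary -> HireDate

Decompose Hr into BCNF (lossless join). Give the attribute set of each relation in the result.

{HireDate, Salary}; {ManagerID, OfficeNo, Salary}

Candidate keys of the original relation: {ManagerID}, {OfficeNo}.
Within {HireDate, ManagerID, OfficeNo, Salary}: {Salary}⁺ ∩ {HireDate, ManagerID, OfficeNo, Salary} = {HireDate, Salary}, not the whole set, so Salary -> HireDate violates BCNF; decompose into {HireDate, Salary} and {ManagerID, OfficeNo, Salary}.
{HireDate, Salary} has no BCNF violation.
{ManagerID, OfficeNo, Salary} has no BCNF violation.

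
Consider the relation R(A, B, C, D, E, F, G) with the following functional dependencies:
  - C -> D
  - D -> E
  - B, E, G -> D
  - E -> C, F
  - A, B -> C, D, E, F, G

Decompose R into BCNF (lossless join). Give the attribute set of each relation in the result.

Candidate key of the original relation: {A, B}.
{A, B, C, D, E, F, G}: {C} determines {C, D, E, F} here but is not a superkey — split on C -> D, E, F, giving {C, D, E, F} and {A, B, C, G}.
{C, D, E, F} is in BCNF.
{A, B, C, G} is in BCNF.

{A, B, C, G}; {C, D, E, F}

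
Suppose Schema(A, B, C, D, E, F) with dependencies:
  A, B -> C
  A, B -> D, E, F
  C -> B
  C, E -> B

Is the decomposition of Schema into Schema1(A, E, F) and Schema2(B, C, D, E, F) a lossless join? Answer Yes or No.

No

Schema1 ∩ Schema2 = {E, F}; its closure under F is {E, F}.
Neither Schema1 nor Schema2 is contained in that closure, so the decomposition is lossy.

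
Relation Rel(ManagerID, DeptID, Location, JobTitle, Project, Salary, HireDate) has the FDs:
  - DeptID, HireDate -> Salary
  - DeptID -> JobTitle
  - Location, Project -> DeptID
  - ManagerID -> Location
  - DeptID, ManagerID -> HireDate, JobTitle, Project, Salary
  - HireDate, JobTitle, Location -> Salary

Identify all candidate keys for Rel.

{DeptID, ManagerID}, {ManagerID, Project}

{ManagerID} never appears on the right of any FD, so every key must include it.
{DeptID, ManagerID} is a candidate key since {DeptID, ManagerID}⁺ = {DeptID, HireDate, JobTitle, Location, ManagerID, Project, Salary} covers every attribute.
{ManagerID, Project} is a candidate key since {ManagerID, Project}⁺ = {DeptID, HireDate, JobTitle, Location, ManagerID, Project, Salary} covers every attribute.
No proper subset of any of these is a key, and no other minimal superkey exists.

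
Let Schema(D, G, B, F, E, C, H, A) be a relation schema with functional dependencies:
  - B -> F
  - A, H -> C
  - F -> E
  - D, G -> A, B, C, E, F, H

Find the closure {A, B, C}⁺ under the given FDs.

Start with {A, B, C}.
B -> F applies; add {F} → now {A, B, C, F}.
F -> E applies; add {E} → now {A, B, C, E, F}.
No further FD applies.

{A, B, C, E, F}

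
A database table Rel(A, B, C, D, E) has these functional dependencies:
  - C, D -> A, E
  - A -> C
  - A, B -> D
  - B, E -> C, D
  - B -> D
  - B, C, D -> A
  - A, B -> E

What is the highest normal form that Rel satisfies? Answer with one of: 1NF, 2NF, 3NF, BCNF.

1NF

Candidate keys: {A, B}, {B, C}, {B, E}. Prime attributes: {A, B, C, E}.
For C, D -> A, E we have {C, D}⁺ = {A, C, D, E}; {C, D} is not a superkey, so BCNF fails.
B -> D has non-prime {D} on the right and a non-superkey on the left, so 3NF fails.
{B} is a proper subset of the key {A, B}, and {B}⁺ contains the non-prime attribute {D} — a partial dependency, so 2NF is violated.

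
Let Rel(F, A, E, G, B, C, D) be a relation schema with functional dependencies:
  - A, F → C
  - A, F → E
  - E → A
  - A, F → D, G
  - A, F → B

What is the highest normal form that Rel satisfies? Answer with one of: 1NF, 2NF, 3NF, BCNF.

Candidate keys: {A, F}, {E, F}. Prime attributes: {A, E, F}.
For E → A we have {E}⁺ = {A, E}; {E} is not a superkey, so BCNF fails.
Since {A} ⊆ prime attributes and every other non-superkey FD also has a prime right side, the schema is in 3NF.

3NF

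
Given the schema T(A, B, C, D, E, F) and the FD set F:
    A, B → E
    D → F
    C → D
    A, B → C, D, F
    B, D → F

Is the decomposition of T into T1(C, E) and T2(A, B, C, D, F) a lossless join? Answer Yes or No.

T1 ∩ T2 = {C}; its closure under F is {C, D, F}.
Neither T1 nor T2 is contained in that closure, so the decomposition is lossy.

No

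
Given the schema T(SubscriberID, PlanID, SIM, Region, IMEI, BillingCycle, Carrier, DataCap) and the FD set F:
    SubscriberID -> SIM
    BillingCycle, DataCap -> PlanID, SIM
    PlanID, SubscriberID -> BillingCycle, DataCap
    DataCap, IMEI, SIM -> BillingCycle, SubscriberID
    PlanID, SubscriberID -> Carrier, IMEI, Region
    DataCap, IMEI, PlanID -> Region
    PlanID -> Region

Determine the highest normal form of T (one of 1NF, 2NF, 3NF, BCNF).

1NF

Candidate keys: {BillingCycle, DataCap, IMEI}, {BillingCycle, DataCap, SubscriberID}, {DataCap, IMEI, SIM}, {DataCap, IMEI, SubscriberID}, {PlanID, SubscriberID}. Prime attributes: {BillingCycle, DataCap, IMEI, PlanID, SIM, SubscriberID}.
SubscriberID -> SIM breaks BCNF: {SubscriberID}⁺ = {SIM, SubscriberID}, so {SubscriberID} is not a superkey.
DataCap, IMEI, PlanID -> Region has non-prime {Region} on the right and a non-superkey on the left, so 3NF fails.
Since {PlanID} ⊂ {PlanID, SubscriberID} and {PlanID}⁺ ⊇ {Region} with {Region} non-prime, there is a partial dependency; 2NF fails.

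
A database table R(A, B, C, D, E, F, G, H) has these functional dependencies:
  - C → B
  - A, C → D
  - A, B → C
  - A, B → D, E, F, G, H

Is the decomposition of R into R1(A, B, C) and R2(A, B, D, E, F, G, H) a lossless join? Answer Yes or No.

Common attributes: {A, B}; their closure is {A, B, C, D, E, F, G, H}.
Since R1 ⊆ {A, B, C, D, E, F, G, H}, the intersection is a superkey of R1; the decomposition is lossless.

Yes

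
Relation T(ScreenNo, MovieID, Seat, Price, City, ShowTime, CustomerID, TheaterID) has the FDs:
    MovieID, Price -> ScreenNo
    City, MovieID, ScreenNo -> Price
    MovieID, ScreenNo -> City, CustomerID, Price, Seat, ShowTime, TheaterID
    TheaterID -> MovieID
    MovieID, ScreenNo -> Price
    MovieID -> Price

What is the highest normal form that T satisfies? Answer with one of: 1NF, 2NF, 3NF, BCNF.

BCNF

Candidate keys: {MovieID}, {TheaterID}. Prime attributes: {MovieID, TheaterID}.
Each dependency's left side is a superkey — BCNF holds.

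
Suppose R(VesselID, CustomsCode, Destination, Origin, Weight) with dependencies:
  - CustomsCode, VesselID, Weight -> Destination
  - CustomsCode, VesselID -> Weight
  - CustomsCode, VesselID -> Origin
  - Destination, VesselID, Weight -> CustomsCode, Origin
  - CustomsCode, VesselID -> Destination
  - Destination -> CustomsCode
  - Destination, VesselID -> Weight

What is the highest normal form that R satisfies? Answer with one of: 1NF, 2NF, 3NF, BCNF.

Candidate keys: {CustomsCode, VesselID}, {Destination, VesselID}. Prime attributes: {CustomsCode, Destination, VesselID}.
For Destination -> CustomsCode we have {Destination}⁺ = {CustomsCode, Destination}; {Destination} is not a superkey, so BCNF fails.
Since {CustomsCode} ⊆ prime attributes and every other non-superkey FD also has a prime right side, the schema is in 3NF.

3NF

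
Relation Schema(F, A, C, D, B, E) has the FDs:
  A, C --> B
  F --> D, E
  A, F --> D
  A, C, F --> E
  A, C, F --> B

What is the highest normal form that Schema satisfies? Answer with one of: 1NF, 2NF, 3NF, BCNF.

Candidate key: {A, C, F}. Prime attributes: {A, C, F}.
A, C --> B: {A, C}⁺ = {A, B, C}, which is not all of the attributes, so the left side is not a superkey — BCNF is violated.
Because {B} is non-prime and the left side of A, C --> B is not a superkey, the relation is not in 3NF.
The proper key subset {F} of {A, C, F} determines non-prime {D, E}, so the relation is not even in 2NF.

1NF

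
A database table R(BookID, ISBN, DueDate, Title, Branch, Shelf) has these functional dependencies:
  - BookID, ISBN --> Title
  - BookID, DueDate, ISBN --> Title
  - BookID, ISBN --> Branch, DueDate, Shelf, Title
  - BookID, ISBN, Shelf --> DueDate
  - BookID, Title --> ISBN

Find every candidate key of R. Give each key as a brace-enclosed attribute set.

Attributes never on any right-hand side: {BookID} — every candidate key must contain it.
{BookID, ISBN}⁺ = {BookID, Branch, DueDate, ISBN, Shelf, Title}, which is every attribute, so {BookID, ISBN} is a candidate key.
{BookID, Title}⁺ = {BookID, Branch, DueDate, ISBN, Shelf, Title}, which is every attribute, so {BookID, Title} is a candidate key.
No proper subset of any of these is a key, and no other minimal superkey exists.

{BookID, ISBN}, {BookID, Title}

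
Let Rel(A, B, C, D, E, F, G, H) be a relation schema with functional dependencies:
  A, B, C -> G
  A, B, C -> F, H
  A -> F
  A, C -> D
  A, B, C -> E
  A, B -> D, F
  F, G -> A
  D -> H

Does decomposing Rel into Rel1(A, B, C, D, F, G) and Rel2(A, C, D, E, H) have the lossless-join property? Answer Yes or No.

No

Rel1 ∩ Rel2 = {A, C, D}; its closure under F is {A, C, D, F, H}.
The closure covers neither Rel1 nor Rel2 entirely; the join is not lossless.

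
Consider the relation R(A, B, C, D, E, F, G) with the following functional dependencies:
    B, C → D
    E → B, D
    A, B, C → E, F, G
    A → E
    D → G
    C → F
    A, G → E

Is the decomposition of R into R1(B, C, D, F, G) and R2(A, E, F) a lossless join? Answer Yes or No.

No

Common attributes: {F}; their closure is {F}.
The closure covers neither R1 nor R2 entirely; the join is not lossless.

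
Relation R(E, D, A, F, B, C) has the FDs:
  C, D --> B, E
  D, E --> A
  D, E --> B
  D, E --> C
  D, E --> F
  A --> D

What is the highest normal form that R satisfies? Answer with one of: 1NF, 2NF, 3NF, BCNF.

Candidate keys: {A, C}, {A, E}, {C, D}, {D, E}. Prime attributes: {A, C, D, E}.
A --> D breaks BCNF: {A}⁺ = {A, D}, so {A} is not a superkey.
Its right-hand attributes {D} are all prime, as are those of every other non-superkey FD — the relation is in 3NF.

3NF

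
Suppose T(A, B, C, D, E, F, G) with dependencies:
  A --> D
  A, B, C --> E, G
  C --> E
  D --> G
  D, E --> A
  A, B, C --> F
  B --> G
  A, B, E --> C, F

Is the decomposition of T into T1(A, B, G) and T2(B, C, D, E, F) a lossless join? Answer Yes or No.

T1 ∩ T2 = {B}; its closure under F is {B, G}.
Neither T1 nor T2 is contained in that closure, so the decomposition is lossy.

No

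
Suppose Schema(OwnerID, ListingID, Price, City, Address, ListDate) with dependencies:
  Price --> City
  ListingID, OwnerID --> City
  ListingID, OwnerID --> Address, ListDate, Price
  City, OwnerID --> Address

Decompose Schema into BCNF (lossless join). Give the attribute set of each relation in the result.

{Address, OwnerID, Price}; {City, Price}; {ListDate, ListingID, OwnerID, Price}

Candidate key of the original relation: {ListingID, OwnerID}.
In {Address, City, ListDate, ListingID, OwnerID, Price}, {Price} is not a superkey ({Price}⁺ restricted to this set is {City, Price}), so split on Price --> City into {City, Price} and {Address, ListDate, ListingID, OwnerID, Price}.
{City, Price} has no BCNF violation.
In {Address, ListDate, ListingID, OwnerID, Price}, {OwnerID, Price} is not a superkey ({OwnerID, Price}⁺ restricted to this set is {Address, OwnerID, Price}), so split on OwnerID, Price --> Address into {Address, OwnerID, Price} and {ListDate, ListingID, OwnerID, Price}.
{Address, OwnerID, Price} has no BCNF violation.
{ListDate, ListingID, OwnerID, Price} has no BCNF violation.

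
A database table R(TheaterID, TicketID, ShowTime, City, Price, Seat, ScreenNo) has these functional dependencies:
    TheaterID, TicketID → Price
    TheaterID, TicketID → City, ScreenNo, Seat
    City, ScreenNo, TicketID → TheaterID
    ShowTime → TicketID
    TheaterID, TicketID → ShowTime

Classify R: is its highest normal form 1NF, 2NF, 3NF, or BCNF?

Candidate keys: {City, ScreenNo, ShowTime}, {City, ScreenNo, TicketID}, {ShowTime, TheaterID}, {TheaterID, TicketID}. Prime attributes: {City, ScreenNo, ShowTime, TheaterID, TicketID}.
ShowTime → TicketID: {ShowTime}⁺ = {ShowTime, TicketID}, which is not all of the attributes, so the left side is not a superkey — BCNF is violated.
Since {TicketID} ⊆ prime attributes and every other non-superkey FD also has a prime right side, the schema is in 3NF.

3NF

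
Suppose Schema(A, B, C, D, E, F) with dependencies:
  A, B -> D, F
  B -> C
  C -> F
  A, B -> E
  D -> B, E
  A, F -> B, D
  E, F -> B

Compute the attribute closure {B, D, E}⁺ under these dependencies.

Start with {B, D, E}.
B -> C applies; add {C} → now {B, C, D, E}.
C -> F applies; add {F} → now {B, C, D, E, F}.
No further FD applies.

{B, C, D, E, F}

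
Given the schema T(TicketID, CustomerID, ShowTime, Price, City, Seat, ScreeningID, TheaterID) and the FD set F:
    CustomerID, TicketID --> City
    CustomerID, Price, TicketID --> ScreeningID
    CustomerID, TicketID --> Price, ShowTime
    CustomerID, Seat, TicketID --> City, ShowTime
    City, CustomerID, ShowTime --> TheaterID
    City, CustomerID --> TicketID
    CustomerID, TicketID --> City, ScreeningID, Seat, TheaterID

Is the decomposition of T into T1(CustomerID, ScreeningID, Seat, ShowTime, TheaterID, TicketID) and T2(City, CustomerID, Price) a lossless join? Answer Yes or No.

No

T1 ∩ T2 = {CustomerID}; its closure under F is {CustomerID}.
The closure covers neither T1 nor T2 entirely; the join is not lossless.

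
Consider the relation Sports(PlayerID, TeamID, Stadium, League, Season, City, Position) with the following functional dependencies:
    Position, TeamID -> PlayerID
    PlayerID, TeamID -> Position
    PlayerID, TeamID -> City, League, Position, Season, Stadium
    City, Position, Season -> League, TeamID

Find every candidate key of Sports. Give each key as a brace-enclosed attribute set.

{City, Position, Season}, {PlayerID, TeamID}, {Position, TeamID}

{PlayerID, TeamID}⁺ = {City, League, PlayerID, Position, Season, Stadium, TeamID} — all of the relation — so {PlayerID, TeamID} is a candidate key.
{Position, TeamID}⁺ = {City, League, PlayerID, Position, Season, Stadium, TeamID} — all of the relation — so {Position, TeamID} is a candidate key.
{City, Position, Season}⁺ = {City, League, PlayerID, Position, Season, Stadium, TeamID} — all of the relation — so {City, Position, Season} is a candidate key.
These are minimal and exhaustive — every other superkey contains one of them.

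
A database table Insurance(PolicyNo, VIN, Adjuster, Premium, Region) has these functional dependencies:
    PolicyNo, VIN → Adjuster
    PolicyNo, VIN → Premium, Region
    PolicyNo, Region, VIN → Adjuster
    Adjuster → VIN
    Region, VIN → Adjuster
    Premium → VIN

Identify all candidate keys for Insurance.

No FD produces {PolicyNo}, so it must be in every candidate key.
{Adjuster, PolicyNo}⁺ = {Adjuster, PolicyNo, Premium, Region, VIN}, which is every attribute, so {Adjuster, PolicyNo} is a candidate key.
{PolicyNo, Premium}⁺ = {Adjuster, PolicyNo, Premium, Region, VIN}, which is every attribute, so {PolicyNo, Premium} is a candidate key.
{PolicyNo, VIN}⁺ = {Adjuster, PolicyNo, Premium, Region, VIN}, which is every attribute, so {PolicyNo, VIN} is a candidate key.
These are minimal and exhaustive — every other superkey contains one of them.

{Adjuster, PolicyNo}, {PolicyNo, Premium}, {PolicyNo, VIN}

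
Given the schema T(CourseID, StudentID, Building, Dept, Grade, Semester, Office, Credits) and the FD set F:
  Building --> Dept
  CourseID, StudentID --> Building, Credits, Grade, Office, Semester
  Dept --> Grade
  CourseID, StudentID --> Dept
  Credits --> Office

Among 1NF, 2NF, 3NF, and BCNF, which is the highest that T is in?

Candidate key: {CourseID, StudentID}. Prime attributes: {CourseID, StudentID}.
Building --> Dept: {Building}⁺ = {Building, Dept, Grade}, which is not all of the attributes, so the left side is not a superkey — BCNF is violated.
Building --> Dept determines the non-prime attribute {Dept} from a non-superkey — 3NF is violated.
No non-prime attribute depends on a proper subset of any candidate key, so 2NF holds.

2NF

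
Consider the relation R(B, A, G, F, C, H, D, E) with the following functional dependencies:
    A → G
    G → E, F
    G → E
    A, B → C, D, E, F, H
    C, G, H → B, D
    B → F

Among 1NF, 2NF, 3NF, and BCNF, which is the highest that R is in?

1NF

Candidate keys: {A, B}, {A, C, H}. Prime attributes: {A, B, C, H}.
A → G breaks BCNF: {A}⁺ = {A, E, F, G}, so {A} is not a superkey.
A → G determines the non-prime attribute {G} from a non-superkey — 3NF is violated.
Since {A} ⊂ {A, B} and {A}⁺ ⊇ {E, F, G} with {E, F, G} non-prime, there is a partial dependency; 2NF fails.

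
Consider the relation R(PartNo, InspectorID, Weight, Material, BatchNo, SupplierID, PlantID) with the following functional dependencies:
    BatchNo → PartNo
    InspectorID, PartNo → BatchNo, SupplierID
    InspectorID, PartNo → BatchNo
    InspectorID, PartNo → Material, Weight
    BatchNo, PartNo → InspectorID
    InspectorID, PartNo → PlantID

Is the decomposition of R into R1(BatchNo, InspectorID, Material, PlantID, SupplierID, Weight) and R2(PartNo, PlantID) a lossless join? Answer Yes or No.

No

R1 ∩ R2 = {PlantID}; its closure under F is {PlantID}.
R1 ⊄ {PlantID} and R2 ⊄ {PlantID}, so the split is lossy.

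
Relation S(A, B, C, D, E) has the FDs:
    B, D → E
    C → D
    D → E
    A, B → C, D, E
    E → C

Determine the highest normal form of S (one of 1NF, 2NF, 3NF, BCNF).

Candidate key: {A, B}. Prime attributes: {A, B}.
B, D → E breaks BCNF: {B, D}⁺ = {B, C, D, E}, so {B, D} is not a superkey.
B, D → E determines the non-prime attribute {E} from a non-superkey — 3NF is violated.
No proper subset of a key has a non-prime attribute in its closure, so there is no partial dependency; 2NF holds.

2NF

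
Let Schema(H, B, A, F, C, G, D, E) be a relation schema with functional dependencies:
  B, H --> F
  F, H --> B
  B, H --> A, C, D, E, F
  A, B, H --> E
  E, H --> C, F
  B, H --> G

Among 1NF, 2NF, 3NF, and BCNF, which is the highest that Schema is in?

Candidate keys: {B, H}, {E, H}, {F, H}. Prime attributes: {B, E, F, H}.
Each dependency's left side is a superkey — BCNF holds.

BCNF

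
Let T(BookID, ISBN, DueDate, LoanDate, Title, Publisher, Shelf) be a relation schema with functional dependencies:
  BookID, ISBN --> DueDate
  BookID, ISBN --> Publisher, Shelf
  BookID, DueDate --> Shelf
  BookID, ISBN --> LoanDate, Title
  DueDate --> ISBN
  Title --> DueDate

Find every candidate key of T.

{BookID, DueDate}, {BookID, ISBN}, {BookID, Title}

Attributes never on any right-hand side: {BookID} — every candidate key must contain it.
{BookID, DueDate}⁺ = {BookID, DueDate, ISBN, LoanDate, Publisher, Shelf, Title}, which is every attribute, so {BookID, DueDate} is a candidate key.
{BookID, ISBN}⁺ = {BookID, DueDate, ISBN, LoanDate, Publisher, Shelf, Title}, which is every attribute, so {BookID, ISBN} is a candidate key.
{BookID, Title}⁺ = {BookID, DueDate, ISBN, LoanDate, Publisher, Shelf, Title}, which is every attribute, so {BookID, Title} is a candidate key.
Any other superkey properly contains one of these, so there are no further candidate keys.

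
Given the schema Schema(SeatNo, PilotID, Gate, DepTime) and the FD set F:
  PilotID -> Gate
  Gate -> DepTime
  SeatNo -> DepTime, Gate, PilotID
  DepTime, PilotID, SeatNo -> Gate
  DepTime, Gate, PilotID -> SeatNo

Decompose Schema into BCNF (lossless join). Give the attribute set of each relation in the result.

{DepTime, Gate}; {Gate, PilotID, SeatNo}

Candidate keys of the original relation: {PilotID}, {SeatNo}.
In {DepTime, Gate, PilotID, SeatNo}, {Gate} is not a superkey ({Gate}⁺ restricted to this set is {DepTime, Gate}), so split on Gate -> DepTime into {DepTime, Gate} and {Gate, PilotID, SeatNo}.
{DepTime, Gate}: every determinant is a superkey — BCNF.
{Gate, PilotID, SeatNo}: every determinant is a superkey — BCNF.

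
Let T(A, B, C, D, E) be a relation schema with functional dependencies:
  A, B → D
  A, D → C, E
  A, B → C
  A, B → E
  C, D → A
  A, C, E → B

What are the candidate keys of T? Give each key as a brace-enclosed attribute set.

Closure of {A, B} is {A, B, C, D, E}, the whole schema; {A, B} is a candidate key.
Closure of {A, D} is {A, B, C, D, E}, the whole schema; {A, D} is a candidate key.
Closure of {C, D} is {A, B, C, D, E}, the whole schema; {C, D} is a candidate key.
Closure of {A, C, E} is {A, B, C, D, E}, the whole schema; {A, C, E} is a candidate key.
Any other superkey properly contains one of these, so there are no further candidate keys.

{A, B}, {A, C, E}, {A, D}, {C, D}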